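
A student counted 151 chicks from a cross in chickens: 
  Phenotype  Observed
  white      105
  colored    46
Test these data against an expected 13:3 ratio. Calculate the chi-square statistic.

13.600

The 13:3 ratio has 16 parts, so with N = 151 the expected counts are:
  white: 151 × 13/16 = 122.6875
  colored: 151 × 3/16 = 28.3125
χ² = Σ (O − E)² / E
  white: (105 − 122.6875)² / 122.6875 = 2.5500
  colored: (46 − 28.3125)² / 28.3125 = 11.0498
χ² = 2.5500 + 11.0498 = 13.5998 ≈ 13.600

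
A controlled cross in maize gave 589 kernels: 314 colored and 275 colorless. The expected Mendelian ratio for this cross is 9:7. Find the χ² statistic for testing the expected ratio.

2.068

Expected counts for N = 589 under a 9:7 ratio (total parts = 16):
  colored: 589 × 9/16 = 331.3125
  colorless: 589 × 7/16 = 257.6875
χ² = Σ (O − E)² / E
  colored: (314 − 331.3125)² / 331.3125 = 0.9047
  colorless: (275 − 257.6875)² / 257.6875 = 1.1631
χ² = 0.9047 + 1.1631 = 2.0678 ≈ 2.068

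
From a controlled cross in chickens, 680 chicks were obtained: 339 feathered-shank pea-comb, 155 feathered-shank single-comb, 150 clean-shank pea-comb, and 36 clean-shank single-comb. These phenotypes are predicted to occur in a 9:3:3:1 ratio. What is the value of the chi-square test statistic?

Under the 9:3:3:1 hypothesis (Σ ratio = 16, N = 680):
  feathered-shank pea-comb: 680 × 9/16 = 382.5
  feathered-shank single-comb: 680 × 3/16 = 127.5
  clean-shank pea-comb: 680 × 3/16 = 127.5
  clean-shank single-comb: 680 × 1/16 = 42.5
χ² = Σ (O − E)² / E
  feathered-shank pea-comb: (339 − 382.5)² / 382.5 = 4.9471
  feathered-shank single-comb: (155 − 127.5)² / 127.5 = 5.9314
  clean-shank pea-comb: (150 − 127.5)² / 127.5 = 3.9706
  clean-shank single-comb: (36 − 42.5)² / 42.5 = 0.9941
χ² = 4.9471 + 5.9314 + 3.9706 + 0.9941 = 15.8432 ≈ 15.843

15.843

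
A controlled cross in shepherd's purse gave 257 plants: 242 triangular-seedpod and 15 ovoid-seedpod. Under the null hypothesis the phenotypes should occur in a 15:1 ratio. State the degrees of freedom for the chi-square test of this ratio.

1

A goodness-of-fit test with 2 phenotype classes has df = 2 − 1 = 1.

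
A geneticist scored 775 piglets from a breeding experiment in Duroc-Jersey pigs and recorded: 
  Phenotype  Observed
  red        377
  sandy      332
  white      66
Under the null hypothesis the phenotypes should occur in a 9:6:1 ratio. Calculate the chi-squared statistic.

Expected counts for N = 775 under a 9:6:1 ratio (total parts = 16):
  red: 775 × 9/16 = 435.9375
  sandy: 775 × 6/16 = 290.625
  white: 775 × 1/16 = 48.4375
χ² = Σ (O − E)² / E
  red: (377 − 435.9375)² / 435.9375 = 7.9682
  sandy: (332 − 290.625)² / 290.625 = 5.8904
  white: (66 − 48.4375)² / 48.4375 = 6.3678
χ² = 7.9682 + 5.8904 + 6.3678 = 20.2264 ≈ 20.226

20.226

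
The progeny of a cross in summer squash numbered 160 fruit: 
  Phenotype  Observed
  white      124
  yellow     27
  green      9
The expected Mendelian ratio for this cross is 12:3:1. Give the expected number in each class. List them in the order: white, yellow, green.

120, 30, 10

Expected counts for N = 160 under a 12:3:1 ratio (total parts = 16):
  white: 160 × 12/16 = 120
  yellow: 160 × 3/16 = 30
  green: 160 × 1/16 = 10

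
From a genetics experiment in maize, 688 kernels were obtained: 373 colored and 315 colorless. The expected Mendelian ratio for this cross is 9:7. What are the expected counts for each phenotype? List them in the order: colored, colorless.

387, 301

Total ratio parts = 16. Expected numbers out of 688:
  colored: 688 × 9/16 = 387
  colorless: 688 × 7/16 = 301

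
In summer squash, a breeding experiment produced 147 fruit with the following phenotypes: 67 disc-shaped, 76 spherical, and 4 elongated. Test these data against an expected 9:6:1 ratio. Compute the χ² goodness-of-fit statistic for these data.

13.810

Expected counts for N = 147 under a 9:6:1 ratio (total parts = 16):
  disc-shaped: 147 × 9/16 = 82.6875
  spherical: 147 × 6/16 = 55.125
  elongated: 147 × 1/16 = 9.1875
χ² = Σ (O − E)² / E
  disc-shaped: (67 − 82.6875)² / 82.6875 = 2.9762
  spherical: (76 − 55.125)² / 55.125 = 7.9050
  elongated: (4 − 9.1875)² / 9.1875 = 2.9290
χ² = 2.9762 + 7.9050 + 2.9290 = 13.8102 ≈ 13.810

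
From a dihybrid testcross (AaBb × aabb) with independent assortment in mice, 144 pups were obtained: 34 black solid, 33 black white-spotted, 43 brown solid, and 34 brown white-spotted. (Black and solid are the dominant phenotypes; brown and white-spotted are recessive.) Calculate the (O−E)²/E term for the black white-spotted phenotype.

0.250

A dihybrid testcross with independent assortment gives a 1:1:1:1 ratio.
The 1:1:1:1 ratio has 4 parts, so with N = 144 the expected counts are:
  black solid: 144 × 1/4 = 36
  black white-spotted: 144 × 1/4 = 36
  brown solid: 144 × 1/4 = 36
  brown white-spotted: 144 × 1/4 = 36
Contribution of black white-spotted: (33 − 36)² / 36 = 0.2500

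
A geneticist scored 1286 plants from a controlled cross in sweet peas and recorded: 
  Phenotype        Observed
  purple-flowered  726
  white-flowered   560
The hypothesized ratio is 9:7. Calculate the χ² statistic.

The 9:7 ratio has 16 parts, so with N = 1286 the expected counts are:
  purple-flowered: 1286 × 9/16 = 723.375
  white-flowered: 1286 × 7/16 = 562.625
χ² = Σ (O − E)² / E
  purple-flowered: (726 − 723.375)² / 723.375 = 0.0095
  white-flowered: (560 − 562.625)² / 562.625 = 0.0122
χ² = 0.0095 + 0.0122 = 0.0217 ≈ 0.022

0.022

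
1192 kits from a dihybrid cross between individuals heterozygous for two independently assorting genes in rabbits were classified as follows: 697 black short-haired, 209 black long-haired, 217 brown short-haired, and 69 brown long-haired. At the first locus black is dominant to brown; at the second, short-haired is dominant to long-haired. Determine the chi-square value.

A dihybrid F₂ with independent assortment and complete dominance at both loci gives a 9:3:3:1 phenotypic ratio.
Total ratio parts = 16. Expected numbers out of 1192:
  black short-haired: 1192 × 9/16 = 670.5
  black long-haired: 1192 × 3/16 = 223.5
  brown short-haired: 1192 × 3/16 = 223.5
  brown long-haired: 1192 × 1/16 = 74.5
χ² = Σ (O − E)² / E
  black short-haired: (697 − 670.5)² / 670.5 = 1.0474
  black long-haired: (209 − 223.5)² / 223.5 = 0.9407
  brown short-haired: (217 − 223.5)² / 223.5 = 0.1890
  brown long-haired: (69 − 74.5)² / 74.5 = 0.4060
χ² = 1.0474 + 0.9407 + 0.1890 + 0.4060 = 2.5831 ≈ 2.583

2.583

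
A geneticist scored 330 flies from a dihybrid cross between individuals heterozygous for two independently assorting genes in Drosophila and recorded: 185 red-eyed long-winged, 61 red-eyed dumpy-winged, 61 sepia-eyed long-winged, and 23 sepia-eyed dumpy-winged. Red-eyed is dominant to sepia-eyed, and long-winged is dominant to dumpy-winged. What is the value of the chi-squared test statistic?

0.300

A dihybrid F₂ with independent assortment and complete dominance at both loci gives a 9:3:3:1 phenotypic ratio.
Expected counts for N = 330 under a 9:3:3:1 ratio (total parts = 16):
  red-eyed long-winged: 330 × 9/16 = 185.625
  red-eyed dumpy-winged: 330 × 3/16 = 61.875
  sepia-eyed long-winged: 330 × 3/16 = 61.875
  sepia-eyed dumpy-winged: 330 × 1/16 = 20.625
χ² = Σ (O − E)² / E
  red-eyed long-winged: (185 − 185.625)² / 185.625 = 0.0021
  red-eyed dumpy-winged: (61 − 61.875)² / 61.875 = 0.0124
  sepia-eyed long-winged: (61 − 61.875)² / 61.875 = 0.0124
  sepia-eyed dumpy-winged: (23 − 20.625)² / 20.625 = 0.2735
χ² = 0.0021 + 0.0124 + 0.0124 + 0.2735 = 0.3004 ≈ 0.300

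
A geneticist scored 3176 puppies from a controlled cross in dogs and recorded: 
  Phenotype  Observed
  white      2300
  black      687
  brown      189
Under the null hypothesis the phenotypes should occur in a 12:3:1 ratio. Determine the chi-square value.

17.337

The 12:3:1 ratio has 16 parts, so with N = 3176 the expected counts are:
  white: 3176 × 12/16 = 2382
  black: 3176 × 3/16 = 595.5
  brown: 3176 × 1/16 = 198.5
χ² = Σ (O − E)² / E
  white: (2300 − 2382)² / 2382 = 2.8228
  black: (687 − 595.5)² / 595.5 = 14.0592
  brown: (189 − 198.5)² / 198.5 = 0.4547
χ² = 2.8228 + 14.0592 + 0.4547 = 17.3367 ≈ 17.337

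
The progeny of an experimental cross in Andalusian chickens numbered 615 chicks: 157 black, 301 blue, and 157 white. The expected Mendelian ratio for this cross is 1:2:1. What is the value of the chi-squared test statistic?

Total ratio parts = 4. Expected numbers out of 615:
  black: 615 × 1/4 = 153.75
  blue: 615 × 2/4 = 307.5
  white: 615 × 1/4 = 153.75
χ² = Σ (O − E)² / E
  black: (157 − 153.75)² / 153.75 = 0.0687
  blue: (301 − 307.5)² / 307.5 = 0.1374
  white: (157 − 153.75)² / 153.75 = 0.0687
χ² = 0.0687 + 0.1374 + 0.0687 = 0.2748 ≈ 0.275

0.275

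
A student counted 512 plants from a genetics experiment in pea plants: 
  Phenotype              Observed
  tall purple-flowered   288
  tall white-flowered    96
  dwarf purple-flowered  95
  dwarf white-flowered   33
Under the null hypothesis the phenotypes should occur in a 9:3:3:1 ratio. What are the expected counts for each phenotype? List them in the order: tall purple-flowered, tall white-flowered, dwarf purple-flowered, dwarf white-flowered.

Expected counts for N = 512 under a 9:3:3:1 ratio (total parts = 16):
  tall purple-flowered: 512 × 9/16 = 288
  tall white-flowered: 512 × 3/16 = 96
  dwarf purple-flowered: 512 × 3/16 = 96
  dwarf white-flowered: 512 × 1/16 = 32

288, 96, 96, 32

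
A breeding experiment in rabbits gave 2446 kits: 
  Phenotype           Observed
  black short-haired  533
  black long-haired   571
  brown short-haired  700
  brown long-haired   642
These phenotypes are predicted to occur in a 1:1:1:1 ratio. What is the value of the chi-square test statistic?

27.089

The 1:1:1:1 ratio has 4 parts, so with N = 2446 the expected counts are:
  black short-haired: 2446 × 1/4 = 611.5
  black long-haired: 2446 × 1/4 = 611.5
  brown short-haired: 2446 × 1/4 = 611.5
  brown long-haired: 2446 × 1/4 = 611.5
χ² = Σ (O − E)² / E
  black short-haired: (533 − 611.5)² / 611.5 = 10.0773
  black long-haired: (571 − 611.5)² / 611.5 = 2.6823
  brown short-haired: (700 − 611.5)² / 611.5 = 12.8083
  brown long-haired: (642 − 611.5)² / 611.5 = 1.5213
χ² = 10.0773 + 2.6823 + 12.8083 + 1.5213 = 27.0892 ≈ 27.089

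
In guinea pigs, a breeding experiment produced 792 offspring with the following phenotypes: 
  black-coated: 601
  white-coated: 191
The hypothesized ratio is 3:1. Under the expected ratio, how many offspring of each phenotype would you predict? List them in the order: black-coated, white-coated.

Total ratio parts = 4. Expected numbers out of 792:
  black-coated: 792 × 3/4 = 594
  white-coated: 792 × 1/4 = 198

594, 198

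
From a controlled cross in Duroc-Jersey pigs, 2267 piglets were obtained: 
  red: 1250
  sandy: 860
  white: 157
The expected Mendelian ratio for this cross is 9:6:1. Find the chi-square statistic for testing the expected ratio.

2.267

Total ratio parts = 16. Expected numbers out of 2267:
  red: 2267 × 9/16 = 1275.1875
  sandy: 2267 × 6/16 = 850.125
  white: 2267 × 1/16 = 141.6875
χ² = Σ (O − E)² / E
  red: (1250 − 1275.1875)² / 1275.1875 = 0.4975
  sandy: (860 − 850.125)² / 850.125 = 0.1147
  white: (157 − 141.6875)² / 141.6875 = 1.6549
χ² = 0.4975 + 0.1147 + 1.6549 = 2.2671 ≈ 2.267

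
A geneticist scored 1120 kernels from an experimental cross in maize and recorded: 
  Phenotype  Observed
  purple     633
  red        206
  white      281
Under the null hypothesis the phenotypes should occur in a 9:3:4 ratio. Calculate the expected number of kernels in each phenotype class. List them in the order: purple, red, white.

630, 210, 280

Total ratio parts = 16. Expected numbers out of 1120:
  purple: 1120 × 9/16 = 630
  red: 1120 × 3/16 = 210
  white: 1120 × 4/16 = 280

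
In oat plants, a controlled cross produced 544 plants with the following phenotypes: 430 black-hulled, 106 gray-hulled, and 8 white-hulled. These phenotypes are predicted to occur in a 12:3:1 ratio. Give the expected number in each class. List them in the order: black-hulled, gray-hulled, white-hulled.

408, 102, 34

Under the 12:3:1 hypothesis (Σ ratio = 16, N = 544):
  black-hulled: 544 × 12/16 = 408
  gray-hulled: 544 × 3/16 = 102
  white-hulled: 544 × 1/16 = 34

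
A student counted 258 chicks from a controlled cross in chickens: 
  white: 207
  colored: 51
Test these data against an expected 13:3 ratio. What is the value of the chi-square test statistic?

Under the 13:3 hypothesis (Σ ratio = 16, N = 258):
  white: 258 × 13/16 = 209.625
  colored: 258 × 3/16 = 48.375
χ² = Σ (O − E)² / E
  white: (207 − 209.625)² / 209.625 = 0.0329
  colored: (51 − 48.375)² / 48.375 = 0.1424
χ² = 0.0329 + 0.1424 = 0.1753 ≈ 0.175

0.175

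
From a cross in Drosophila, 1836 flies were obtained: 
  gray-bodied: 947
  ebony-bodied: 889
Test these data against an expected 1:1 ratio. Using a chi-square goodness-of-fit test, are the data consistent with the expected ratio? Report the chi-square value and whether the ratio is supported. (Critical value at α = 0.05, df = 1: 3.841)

Under the 1:1 hypothesis (Σ ratio = 2, N = 1836):
  gray-bodied: 1836 × 1/2 = 918
  ebony-bodied: 1836 × 1/2 = 918
χ² = Σ (O − E)² / E
  gray-bodied: (947 − 918)² / 918 = 0.9161
  ebony-bodied: (889 − 918)² / 918 = 0.9161
χ² = 0.9161 + 0.9161 = 1.8322 ≈ 1.832
Degrees of freedom = 2 − 1 = 1; critical value at α = 0.05 is 3.841.
Since 1.832 < 3.841, we fail to reject the null hypothesis — the data are consistent with the 1:1 ratio.

1.832; consistent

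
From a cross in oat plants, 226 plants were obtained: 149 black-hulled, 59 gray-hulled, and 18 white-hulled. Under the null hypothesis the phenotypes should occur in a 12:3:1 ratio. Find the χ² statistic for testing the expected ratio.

The 12:3:1 ratio has 16 parts, so with N = 226 the expected counts are:
  black-hulled: 226 × 12/16 = 169.5
  gray-hulled: 226 × 3/16 = 42.375
  white-hulled: 226 × 1/16 = 14.125
χ² = Σ (O − E)² / E
  black-hulled: (149 − 169.5)² / 169.5 = 2.4794
  gray-hulled: (59 − 42.375)² / 42.375 = 6.5225
  white-hulled: (18 − 14.125)² / 14.125 = 1.0631
χ² = 2.4794 + 6.5225 + 1.0631 = 10.065

10.065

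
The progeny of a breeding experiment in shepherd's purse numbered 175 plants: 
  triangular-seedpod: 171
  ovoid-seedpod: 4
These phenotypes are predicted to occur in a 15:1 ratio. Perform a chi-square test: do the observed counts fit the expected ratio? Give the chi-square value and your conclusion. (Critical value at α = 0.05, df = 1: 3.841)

4.694; not consistent

Total ratio parts = 16. Expected numbers out of 175:
  triangular-seedpod: 175 × 15/16 = 164.0625
  ovoid-seedpod: 175 × 1/16 = 10.9375
χ² = Σ (O − E)² / E
  triangular-seedpod: (171 − 164.0625)² / 164.0625 = 0.2934
  ovoid-seedpod: (4 − 10.9375)² / 10.9375 = 4.4004
χ² = 0.2934 + 4.4004 = 4.6938 ≈ 4.694
Degrees of freedom = 2 − 1 = 1; critical value at α = 0.05 is 3.841.
Since 4.694 > 3.841, we reject the null hypothesis — the data do not fit the 15:1 ratio.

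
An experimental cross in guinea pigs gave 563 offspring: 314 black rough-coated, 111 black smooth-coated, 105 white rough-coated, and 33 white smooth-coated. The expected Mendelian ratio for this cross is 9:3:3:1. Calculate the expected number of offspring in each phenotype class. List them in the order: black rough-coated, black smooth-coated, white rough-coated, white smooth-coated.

Expected counts for N = 563 under a 9:3:3:1 ratio (total parts = 16):
  black rough-coated: 563 × 9/16 = 316.6875
  black smooth-coated: 563 × 3/16 = 105.5625
  white rough-coated: 563 × 3/16 = 105.5625
  white smooth-coated: 563 × 1/16 = 35.1875

316.6875, 105.5625, 105.5625, 35.1875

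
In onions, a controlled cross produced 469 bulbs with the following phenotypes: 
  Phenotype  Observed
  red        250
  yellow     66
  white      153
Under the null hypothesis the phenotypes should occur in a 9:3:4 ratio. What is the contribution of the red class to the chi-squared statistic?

0.723

Expected counts for N = 469 under a 9:3:4 ratio (total parts = 16):
  red: 469 × 9/16 = 263.8125
  yellow: 469 × 3/16 = 87.9375
  white: 469 × 4/16 = 117.25
Contribution of red: (250 − 263.8125)² / 263.8125 = 0.7232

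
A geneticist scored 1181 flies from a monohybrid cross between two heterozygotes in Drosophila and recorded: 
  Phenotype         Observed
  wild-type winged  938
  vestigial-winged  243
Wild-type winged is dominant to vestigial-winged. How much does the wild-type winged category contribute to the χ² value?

3.082

For a monohybrid cross between heterozygotes with complete dominance, the expected phenotypic ratio is 3:1.
The 3:1 ratio has 4 parts, so with N = 1181 the expected counts are:
  wild-type winged: 1181 × 3/4 = 885.75
  vestigial-winged: 1181 × 1/4 = 295.25
Contribution of wild-type winged: (938 − 885.75)² / 885.75 = 3.0822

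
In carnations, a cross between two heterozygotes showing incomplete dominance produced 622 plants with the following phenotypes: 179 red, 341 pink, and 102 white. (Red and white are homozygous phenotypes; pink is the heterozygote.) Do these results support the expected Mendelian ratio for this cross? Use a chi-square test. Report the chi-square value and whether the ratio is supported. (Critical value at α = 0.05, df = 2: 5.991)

24.852; not consistent

With incomplete dominance, a heterozygote × heterozygote cross gives a 1:2:1 phenotypic ratio.
Expected counts for N = 622 under a 1:2:1 ratio (total parts = 4):
  red: 622 × 1/4 = 155.5
  pink: 622 × 2/4 = 311
  white: 622 × 1/4 = 155.5
χ² = Σ (O − E)² / E
  red: (179 − 155.5)² / 155.5 = 3.5514
  pink: (341 − 311)² / 311 = 2.8939
  white: (102 − 155.5)² / 155.5 = 18.4068
χ² = 3.5514 + 2.8939 + 18.4068 = 24.8521 ≈ 24.852
Degrees of freedom = 3 − 1 = 2; critical value at α = 0.05 is 5.991.
Since 24.852 > 5.991, we reject the null hypothesis — the data do not fit the 1:2:1 ratio.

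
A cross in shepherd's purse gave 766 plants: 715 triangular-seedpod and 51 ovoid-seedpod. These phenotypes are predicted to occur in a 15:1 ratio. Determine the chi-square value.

0.218

Expected counts for N = 766 under a 15:1 ratio (total parts = 16):
  triangular-seedpod: 766 × 15/16 = 718.125
  ovoid-seedpod: 766 × 1/16 = 47.875
χ² = Σ (O − E)² / E
  triangular-seedpod: (715 − 718.125)² / 718.125 = 0.0136
  ovoid-seedpod: (51 − 47.875)² / 47.875 = 0.2040
χ² = 0.0136 + 0.2040 = 0.2176 ≈ 0.218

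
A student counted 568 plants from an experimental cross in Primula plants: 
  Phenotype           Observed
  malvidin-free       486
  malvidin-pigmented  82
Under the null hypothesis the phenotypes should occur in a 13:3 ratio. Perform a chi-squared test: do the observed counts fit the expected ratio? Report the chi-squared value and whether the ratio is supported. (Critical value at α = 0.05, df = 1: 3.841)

6.937; not consistent

Under the 13:3 hypothesis (Σ ratio = 16, N = 568):
  malvidin-free: 568 × 13/16 = 461.5
  malvidin-pigmented: 568 × 3/16 = 106.5
χ² = Σ (O − E)² / E
  malvidin-free: (486 − 461.5)² / 461.5 = 1.3007
  malvidin-pigmented: (82 − 106.5)² / 106.5 = 5.6362
χ² = 1.3007 + 5.6362 = 6.9369 ≈ 6.937
Degrees of freedom = 2 − 1 = 1; critical value at α = 0.05 is 3.841.
Since 6.937 > 3.841, we reject the null hypothesis — the data do not fit the 13:3 ratio.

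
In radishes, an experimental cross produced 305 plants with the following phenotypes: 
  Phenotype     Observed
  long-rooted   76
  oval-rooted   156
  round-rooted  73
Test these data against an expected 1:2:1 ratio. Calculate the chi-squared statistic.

0.220

The 1:2:1 ratio has 4 parts, so with N = 305 the expected counts are:
  long-rooted: 305 × 1/4 = 76.25
  oval-rooted: 305 × 2/4 = 152.5
  round-rooted: 305 × 1/4 = 76.25
χ² = Σ (O − E)² / E
  long-rooted: (76 − 76.25)² / 76.25 = 0.0008
  oval-rooted: (156 − 152.5)² / 152.5 = 0.0803
  round-rooted: (73 − 76.25)² / 76.25 = 0.1385
χ² = 0.0008 + 0.0803 + 0.1385 = 0.2196 ≈ 0.220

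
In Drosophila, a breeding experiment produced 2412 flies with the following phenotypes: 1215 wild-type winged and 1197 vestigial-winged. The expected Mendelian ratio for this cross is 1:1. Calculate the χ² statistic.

0.134

Expected counts for N = 2412 under a 1:1 ratio (total parts = 2):
  wild-type winged: 2412 × 1/2 = 1206
  vestigial-winged: 2412 × 1/2 = 1206
χ² = Σ (O − E)² / E
  wild-type winged: (1215 − 1206)² / 1206 = 0.0672
  vestigial-winged: (1197 − 1206)² / 1206 = 0.0672
χ² = 0.0672 + 0.0672 = 0.1344 ≈ 0.134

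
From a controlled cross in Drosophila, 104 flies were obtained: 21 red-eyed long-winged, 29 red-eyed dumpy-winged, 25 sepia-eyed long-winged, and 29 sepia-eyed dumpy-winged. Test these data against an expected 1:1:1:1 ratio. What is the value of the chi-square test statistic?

1.692

The 1:1:1:1 ratio has 4 parts, so with N = 104 the expected counts are:
  red-eyed long-winged: 104 × 1/4 = 26
  red-eyed dumpy-winged: 104 × 1/4 = 26
  sepia-eyed long-winged: 104 × 1/4 = 26
  sepia-eyed dumpy-winged: 104 × 1/4 = 26
χ² = Σ (O − E)² / E
  red-eyed long-winged: (21 − 26)² / 26 = 0.9615
  red-eyed dumpy-winged: (29 − 26)² / 26 = 0.3462
  sepia-eyed long-winged: (25 − 26)² / 26 = 0.0385
  sepia-eyed dumpy-winged: (29 − 26)² / 26 = 0.3462
χ² = 0.9615 + 0.3462 + 0.0385 + 0.3462 = 1.6924 ≈ 1.692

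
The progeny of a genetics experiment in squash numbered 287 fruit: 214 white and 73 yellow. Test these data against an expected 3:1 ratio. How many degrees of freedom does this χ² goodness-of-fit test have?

1

A goodness-of-fit test with 2 phenotype classes has df = 2 − 1 = 1.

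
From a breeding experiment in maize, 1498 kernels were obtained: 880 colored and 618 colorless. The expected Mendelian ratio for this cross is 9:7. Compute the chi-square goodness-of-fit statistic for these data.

3.789

Under the 9:7 hypothesis (Σ ratio = 16, N = 1498):
  colored: 1498 × 9/16 = 842.625
  colorless: 1498 × 7/16 = 655.375
χ² = Σ (O − E)² / E
  colored: (880 − 842.625)² / 842.625 = 1.6578
  colorless: (618 − 655.375)² / 655.375 = 2.1314
χ² = 1.6578 + 2.1314 = 3.7892 ≈ 3.789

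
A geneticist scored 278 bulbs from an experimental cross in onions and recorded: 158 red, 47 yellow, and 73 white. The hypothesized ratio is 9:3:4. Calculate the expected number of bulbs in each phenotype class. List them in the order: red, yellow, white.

156.375, 52.125, 69.5

Total ratio parts = 16. Expected numbers out of 278:
  red: 278 × 9/16 = 156.375
  yellow: 278 × 3/16 = 52.125
  white: 278 × 4/16 = 69.5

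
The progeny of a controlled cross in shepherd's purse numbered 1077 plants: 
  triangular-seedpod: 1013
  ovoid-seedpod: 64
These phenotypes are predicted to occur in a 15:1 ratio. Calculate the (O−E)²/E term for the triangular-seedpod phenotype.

0.011

The 15:1 ratio has 16 parts, so with N = 1077 the expected counts are:
  triangular-seedpod: 1077 × 15/16 = 1009.6875
  ovoid-seedpod: 1077 × 1/16 = 67.3125
Contribution of triangular-seedpod: (1013 − 1009.6875)² / 1009.6875 = 0.0109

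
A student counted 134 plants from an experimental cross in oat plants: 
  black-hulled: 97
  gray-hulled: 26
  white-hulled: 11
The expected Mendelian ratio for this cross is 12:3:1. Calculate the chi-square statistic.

Under the 12:3:1 hypothesis (Σ ratio = 16, N = 134):
  black-hulled: 134 × 12/16 = 100.5
  gray-hulled: 134 × 3/16 = 25.125
  white-hulled: 134 × 1/16 = 8.375
χ² = Σ (O − E)² / E
  black-hulled: (97 − 100.5)² / 100.5 = 0.1219
  gray-hulled: (26 − 25.125)² / 25.125 = 0.0305
  white-hulled: (11 − 8.375)² / 8.375 = 0.8228
χ² = 0.1219 + 0.0305 + 0.8228 = 0.9752 ≈ 0.975

0.975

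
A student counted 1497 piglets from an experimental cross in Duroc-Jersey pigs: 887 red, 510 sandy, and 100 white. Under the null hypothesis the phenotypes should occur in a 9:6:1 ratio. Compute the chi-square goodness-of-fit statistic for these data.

The 9:6:1 ratio has 16 parts, so with N = 1497 the expected counts are:
  red: 1497 × 9/16 = 842.0625
  sandy: 1497 × 6/16 = 561.375
  white: 1497 × 1/16 = 93.5625
χ² = Σ (O − E)² / E
  red: (887 − 842.0625)² / 842.0625 = 2.3981
  sandy: (510 − 561.375)² / 561.375 = 4.7017
  white: (100 − 93.5625)² / 93.5625 = 0.4429
χ² = 2.3981 + 4.7017 + 0.4429 = 7.5427 ≈ 7.543

7.543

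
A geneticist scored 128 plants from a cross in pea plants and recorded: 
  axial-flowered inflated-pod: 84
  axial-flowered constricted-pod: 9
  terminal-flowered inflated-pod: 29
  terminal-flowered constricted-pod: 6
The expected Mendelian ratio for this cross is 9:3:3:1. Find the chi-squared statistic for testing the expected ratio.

12.917

Total ratio parts = 16. Expected numbers out of 128:
  axial-flowered inflated-pod: 128 × 9/16 = 72
  axial-flowered constricted-pod: 128 × 3/16 = 24
  terminal-flowered inflated-pod: 128 × 3/16 = 24
  terminal-flowered constricted-pod: 128 × 1/16 = 8
χ² = Σ (O − E)² / E
  axial-flowered inflated-pod: (84 − 72)² / 72 = 2.0000
  axial-flowered constricted-pod: (9 − 24)² / 24 = 9.3750
  terminal-flowered inflated-pod: (29 − 24)² / 24 = 1.0417
  terminal-flowered constricted-pod: (6 − 8)² / 8 = 0.5000
χ² = 2.0000 + 9.3750 + 1.0417 + 0.5000 = 12.9167 ≈ 12.917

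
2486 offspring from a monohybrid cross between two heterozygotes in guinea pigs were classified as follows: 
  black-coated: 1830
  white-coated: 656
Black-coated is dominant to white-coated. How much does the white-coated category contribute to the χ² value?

1.915

For a monohybrid cross between heterozygotes with complete dominance, the expected phenotypic ratio is 3:1.
Under the 3:1 hypothesis (Σ ratio = 4, N = 2486):
  black-coated: 2486 × 3/4 = 1864.5
  white-coated: 2486 × 1/4 = 621.5
Contribution of white-coated: (656 − 621.5)² / 621.5 = 1.9151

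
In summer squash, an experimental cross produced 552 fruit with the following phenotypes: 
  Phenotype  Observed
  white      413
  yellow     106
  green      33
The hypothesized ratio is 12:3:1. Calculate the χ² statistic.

0.128

Under the 12:3:1 hypothesis (Σ ratio = 16, N = 552):
  white: 552 × 12/16 = 414
  yellow: 552 × 3/16 = 103.5
  green: 552 × 1/16 = 34.5
χ² = Σ (O − E)² / E
  white: (413 − 414)² / 414 = 0.0024
  yellow: (106 − 103.5)² / 103.5 = 0.0604
  green: (33 − 34.5)² / 34.5 = 0.0652
χ² = 0.0024 + 0.0604 + 0.0652 = 0.128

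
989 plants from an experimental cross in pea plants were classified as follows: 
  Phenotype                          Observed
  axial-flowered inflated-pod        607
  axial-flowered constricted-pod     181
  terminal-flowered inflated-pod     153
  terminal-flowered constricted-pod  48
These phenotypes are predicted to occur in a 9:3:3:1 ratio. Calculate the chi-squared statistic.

13.485

Total ratio parts = 16. Expected numbers out of 989:
  axial-flowered inflated-pod: 989 × 9/16 = 556.3125
  axial-flowered constricted-pod: 989 × 3/16 = 185.4375
  terminal-flowered inflated-pod: 989 × 3/16 = 185.4375
  terminal-flowered constricted-pod: 989 × 1/16 = 61.8125
χ² = Σ (O − E)² / E
  axial-flowered inflated-pod: (607 − 556.3125)² / 556.3125 = 4.6183
  axial-flowered constricted-pod: (181 − 185.4375)² / 185.4375 = 0.1062
  terminal-flowered inflated-pod: (153 − 185.4375)² / 185.4375 = 5.6741
  terminal-flowered constricted-pod: (48 − 61.8125)² / 61.8125 = 3.0865
χ² = 4.6183 + 0.1062 + 5.6741 + 3.0865 = 13.4851 ≈ 13.485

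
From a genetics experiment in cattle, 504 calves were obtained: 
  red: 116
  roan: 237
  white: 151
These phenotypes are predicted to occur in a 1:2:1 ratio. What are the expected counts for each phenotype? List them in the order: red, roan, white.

126, 252, 126

Expected counts for N = 504 under a 1:2:1 ratio (total parts = 4):
  red: 504 × 1/4 = 126
  roan: 504 × 2/4 = 252
  white: 504 × 1/4 = 126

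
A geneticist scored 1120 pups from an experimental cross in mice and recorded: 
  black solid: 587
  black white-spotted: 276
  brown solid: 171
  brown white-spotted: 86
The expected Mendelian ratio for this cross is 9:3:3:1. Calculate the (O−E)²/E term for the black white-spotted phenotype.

20.743

Expected counts for N = 1120 under a 9:3:3:1 ratio (total parts = 16):
  black solid: 1120 × 9/16 = 630
  black white-spotted: 1120 × 3/16 = 210
  brown solid: 1120 × 3/16 = 210
  brown white-spotted: 1120 × 1/16 = 70
Contribution of black white-spotted: (276 − 210)² / 210 = 20.7429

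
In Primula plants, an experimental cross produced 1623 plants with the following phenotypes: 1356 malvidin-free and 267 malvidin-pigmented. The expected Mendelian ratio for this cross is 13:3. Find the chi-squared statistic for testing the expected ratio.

Under the 13:3 hypothesis (Σ ratio = 16, N = 1623):
  malvidin-free: 1623 × 13/16 = 1318.6875
  malvidin-pigmented: 1623 × 3/16 = 304.3125
χ² = Σ (O − E)² / E
  malvidin-free: (1356 − 1318.6875)² / 1318.6875 = 1.0558
  malvidin-pigmented: (267 − 304.3125)² / 304.3125 = 4.5750
χ² = 1.0558 + 4.5750 = 5.6308 ≈ 5.631

5.631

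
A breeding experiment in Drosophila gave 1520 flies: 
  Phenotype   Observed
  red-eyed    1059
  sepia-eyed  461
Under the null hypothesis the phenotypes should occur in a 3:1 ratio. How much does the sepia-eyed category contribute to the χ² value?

17.266

Expected counts for N = 1520 under a 3:1 ratio (total parts = 4):
  red-eyed: 1520 × 3/4 = 1140
  sepia-eyed: 1520 × 1/4 = 380
Contribution of sepia-eyed: (461 − 380)² / 380 = 17.2658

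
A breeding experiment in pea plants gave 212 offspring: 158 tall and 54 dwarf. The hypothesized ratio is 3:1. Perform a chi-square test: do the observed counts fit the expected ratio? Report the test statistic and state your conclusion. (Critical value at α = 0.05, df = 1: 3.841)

Under the 3:1 hypothesis (Σ ratio = 4, N = 212):
  tall: 212 × 3/4 = 159
  dwarf: 212 × 1/4 = 53
χ² = Σ (O − E)² / E
  tall: (158 − 159)² / 159 = 0.0063
  dwarf: (54 − 53)² / 53 = 0.0189
χ² = 0.0063 + 0.0189 = 0.0252 ≈ 0.025
Degrees of freedom = 2 − 1 = 1; critical value at α = 0.05 is 3.841.
Since 0.025 < 3.841, we fail to reject the null hypothesis — the data are consistent with the 3:1 ratio.

0.025; consistent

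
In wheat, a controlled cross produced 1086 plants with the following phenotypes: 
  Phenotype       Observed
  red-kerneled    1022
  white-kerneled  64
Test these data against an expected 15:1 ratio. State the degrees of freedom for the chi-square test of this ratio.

1

A goodness-of-fit test with 2 phenotype classes has df = 2 − 1 = 1.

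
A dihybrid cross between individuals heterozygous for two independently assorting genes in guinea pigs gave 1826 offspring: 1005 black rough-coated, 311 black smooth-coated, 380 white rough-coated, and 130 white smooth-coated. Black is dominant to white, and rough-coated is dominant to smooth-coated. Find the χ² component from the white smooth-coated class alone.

2.208

A dihybrid F₂ with independent assortment and complete dominance at both loci gives a 9:3:3:1 phenotypic ratio.
Total ratio parts = 16. Expected numbers out of 1826:
  black rough-coated: 1826 × 9/16 = 1027.125
  black smooth-coated: 1826 × 3/16 = 342.375
  white rough-coated: 1826 × 3/16 = 342.375
  white smooth-coated: 1826 × 1/16 = 114.125
Contribution of white smooth-coated: (130 − 114.125)² / 114.125 = 2.2082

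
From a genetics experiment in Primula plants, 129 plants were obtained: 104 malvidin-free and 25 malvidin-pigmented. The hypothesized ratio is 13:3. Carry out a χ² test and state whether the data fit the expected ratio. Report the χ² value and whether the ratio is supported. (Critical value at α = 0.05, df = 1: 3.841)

Total ratio parts = 16. Expected numbers out of 129:
  malvidin-free: 129 × 13/16 = 104.8125
  malvidin-pigmented: 129 × 3/16 = 24.1875
χ² = Σ (O − E)² / E
  malvidin-free: (104 − 104.8125)² / 104.8125 = 0.0063
  malvidin-pigmented: (25 − 24.1875)² / 24.1875 = 0.0273
χ² = 0.0063 + 0.0273 = 0.0336 ≈ 0.034
Degrees of freedom = 2 − 1 = 1; critical value at α = 0.05 is 3.841.
Since 0.034 < 3.841, we fail to reject the null hypothesis — the data are consistent with the 13:3 ratio.

0.034; consistent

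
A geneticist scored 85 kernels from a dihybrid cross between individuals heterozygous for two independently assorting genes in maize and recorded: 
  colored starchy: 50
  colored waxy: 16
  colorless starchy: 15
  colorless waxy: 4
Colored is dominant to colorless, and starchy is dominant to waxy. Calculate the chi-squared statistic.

A dihybrid F₂ with independent assortment and complete dominance at both loci gives a 9:3:3:1 phenotypic ratio.
Total ratio parts = 16. Expected numbers out of 85:
  colored starchy: 85 × 9/16 = 47.8125
  colored waxy: 85 × 3/16 = 15.9375
  colorless starchy: 85 × 3/16 = 15.9375
  colorless waxy: 85 × 1/16 = 5.3125
χ² = Σ (O − E)² / E
  colored starchy: (50 − 47.8125)² / 47.8125 = 0.1001
  colored waxy: (16 − 15.9375)² / 15.9375 = 0.0002
  colorless starchy: (15 − 15.9375)² / 15.9375 = 0.0551
  colorless waxy: (4 − 5.3125)² / 5.3125 = 0.3243
χ² = 0.1001 + 0.0002 + 0.0551 + 0.3243 = 0.4797 ≈ 0.480

0.480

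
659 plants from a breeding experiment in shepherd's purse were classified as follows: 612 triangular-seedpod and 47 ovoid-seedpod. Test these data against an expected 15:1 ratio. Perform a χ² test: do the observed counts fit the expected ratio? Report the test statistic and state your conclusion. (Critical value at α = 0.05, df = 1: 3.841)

0.875; consistent

Under the 15:1 hypothesis (Σ ratio = 16, N = 659):
  triangular-seedpod: 659 × 15/16 = 617.8125
  ovoid-seedpod: 659 × 1/16 = 41.1875
χ² = Σ (O − E)² / E
  triangular-seedpod: (612 − 617.8125)² / 617.8125 = 0.0547
  ovoid-seedpod: (47 − 41.1875)² / 41.1875 = 0.8203
χ² = 0.0547 + 0.8203 = 0.875
Degrees of freedom = 2 − 1 = 1; critical value at α = 0.05 is 3.841.
Since 0.875 < 3.841, we fail to reject the null hypothesis — the data are consistent with the 15:1 ratio.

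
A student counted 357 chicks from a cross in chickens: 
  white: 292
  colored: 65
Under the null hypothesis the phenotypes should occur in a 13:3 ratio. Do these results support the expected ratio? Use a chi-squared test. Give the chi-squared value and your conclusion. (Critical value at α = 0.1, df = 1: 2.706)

The 13:3 ratio has 16 parts, so with N = 357 the expected counts are:
  white: 357 × 13/16 = 290.0625
  colored: 357 × 3/16 = 66.9375
χ² = Σ (O − E)² / E
  white: (292 − 290.0625)² / 290.0625 = 0.0129
  colored: (65 − 66.9375)² / 66.9375 = 0.0561
χ² = 0.0129 + 0.0561 = 0.069
Degrees of freedom = 2 − 1 = 1; critical value at α = 0.1 is 2.706.
Since 0.069 < 2.706, we fail to reject the null hypothesis — the data are consistent with the 13:3 ratio.

0.069; consistent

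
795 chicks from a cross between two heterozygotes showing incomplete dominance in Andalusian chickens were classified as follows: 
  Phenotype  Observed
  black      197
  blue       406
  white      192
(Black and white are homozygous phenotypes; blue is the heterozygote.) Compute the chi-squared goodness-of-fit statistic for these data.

With incomplete dominance, a heterozygote × heterozygote cross gives a 1:2:1 phenotypic ratio.
The 1:2:1 ratio has 4 parts, so with N = 795 the expected counts are:
  black: 795 × 1/4 = 198.75
  blue: 795 × 2/4 = 397.5
  white: 795 × 1/4 = 198.75
χ² = Σ (O − E)² / E
  black: (197 − 198.75)² / 198.75 = 0.0154
  blue: (406 − 397.5)² / 397.5 = 0.1818
  white: (192 − 198.75)² / 198.75 = 0.2292
χ² = 0.0154 + 0.1818 + 0.2292 = 0.4264 ≈ 0.426

0.426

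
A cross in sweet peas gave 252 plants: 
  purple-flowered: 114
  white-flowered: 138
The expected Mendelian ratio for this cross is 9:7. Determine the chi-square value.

Total ratio parts = 16. Expected numbers out of 252:
  purple-flowered: 252 × 9/16 = 141.75
  white-flowered: 252 × 7/16 = 110.25
χ² = Σ (O − E)² / E
  purple-flowered: (114 − 141.75)² / 141.75 = 5.4325
  white-flowered: (138 − 110.25)² / 110.25 = 6.9847
χ² = 5.4325 + 6.9847 = 12.4172 ≈ 12.417

12.417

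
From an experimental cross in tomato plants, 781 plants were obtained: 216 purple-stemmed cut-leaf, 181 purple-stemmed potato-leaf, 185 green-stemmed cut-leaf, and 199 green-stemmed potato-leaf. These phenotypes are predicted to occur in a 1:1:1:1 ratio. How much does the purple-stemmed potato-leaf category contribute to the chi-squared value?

Under the 1:1:1:1 hypothesis (Σ ratio = 4, N = 781):
  purple-stemmed cut-leaf: 781 × 1/4 = 195.25
  purple-stemmed potato-leaf: 781 × 1/4 = 195.25
  green-stemmed cut-leaf: 781 × 1/4 = 195.25
  green-stemmed potato-leaf: 781 × 1/4 = 195.25
Contribution of purple-stemmed potato-leaf: (181 − 195.25)² / 195.25 = 1.0400

1.040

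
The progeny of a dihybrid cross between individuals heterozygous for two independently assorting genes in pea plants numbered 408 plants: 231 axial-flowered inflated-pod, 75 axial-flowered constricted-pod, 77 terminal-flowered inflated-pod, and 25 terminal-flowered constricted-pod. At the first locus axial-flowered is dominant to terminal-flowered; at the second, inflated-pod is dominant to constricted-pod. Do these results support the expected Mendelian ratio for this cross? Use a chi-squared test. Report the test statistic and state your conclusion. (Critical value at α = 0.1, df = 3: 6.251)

A dihybrid F₂ with independent assortment and complete dominance at both loci gives a 9:3:3:1 phenotypic ratio.
The 9:3:3:1 ratio has 16 parts, so with N = 408 the expected counts are:
  axial-flowered inflated-pod: 408 × 9/16 = 229.5
  axial-flowered constricted-pod: 408 × 3/16 = 76.5
  terminal-flowered inflated-pod: 408 × 3/16 = 76.5
  terminal-flowered constricted-pod: 408 × 1/16 = 25.5
χ² = Σ (O − E)² / E
  axial-flowered inflated-pod: (231 − 229.5)² / 229.5 = 0.0098
  axial-flowered constricted-pod: (75 − 76.5)² / 76.5 = 0.0294
  terminal-flowered inflated-pod: (77 − 76.5)² / 76.5 = 0.0033
  terminal-flowered constricted-pod: (25 − 25.5)² / 25.5 = 0.0098
χ² = 0.0098 + 0.0294 + 0.0033 + 0.0098 = 0.0523 ≈ 0.052
Degrees of freedom = 4 − 1 = 3; critical value at α = 0.1 is 6.251.
Since 0.052 < 6.251, we fail to reject the null hypothesis — the data are consistent with the 9:3:3:1 ratio.

0.052; consistent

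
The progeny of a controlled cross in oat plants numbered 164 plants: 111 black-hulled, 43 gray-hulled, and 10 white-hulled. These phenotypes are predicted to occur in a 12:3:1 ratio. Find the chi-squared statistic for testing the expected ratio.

The 12:3:1 ratio has 16 parts, so with N = 164 the expected counts are:
  black-hulled: 164 × 12/16 = 123
  gray-hulled: 164 × 3/16 = 30.75
  white-hulled: 164 × 1/16 = 10.25
χ² = Σ (O − E)² / E
  black-hulled: (111 − 123)² / 123 = 1.1707
  gray-hulled: (43 − 30.75)² / 30.75 = 4.8801
  white-hulled: (10 − 10.25)² / 10.25 = 0.0061
χ² = 1.1707 + 4.8801 + 0.0061 = 6.0569 ≈ 6.057

6.057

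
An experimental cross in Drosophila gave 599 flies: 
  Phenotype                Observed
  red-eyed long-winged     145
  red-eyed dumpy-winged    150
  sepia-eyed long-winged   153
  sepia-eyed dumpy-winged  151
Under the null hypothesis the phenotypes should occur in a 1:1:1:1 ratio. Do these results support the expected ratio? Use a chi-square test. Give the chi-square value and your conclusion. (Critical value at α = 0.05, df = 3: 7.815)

0.232; consistent

The 1:1:1:1 ratio has 4 parts, so with N = 599 the expected counts are:
  red-eyed long-winged: 599 × 1/4 = 149.75
  red-eyed dumpy-winged: 599 × 1/4 = 149.75
  sepia-eyed long-winged: 599 × 1/4 = 149.75
  sepia-eyed dumpy-winged: 599 × 1/4 = 149.75
χ² = Σ (O − E)² / E
  red-eyed long-winged: (145 − 149.75)² / 149.75 = 0.1507
  red-eyed dumpy-winged: (150 − 149.75)² / 149.75 = 0.0004
  sepia-eyed long-winged: (153 − 149.75)² / 149.75 = 0.0705
  sepia-eyed dumpy-winged: (151 − 149.75)² / 149.75 = 0.0104
χ² = 0.1507 + 0.0004 + 0.0705 + 0.0104 = 0.232
Degrees of freedom = 4 − 1 = 3; critical value at α = 0.05 is 7.815.
Since 0.232 < 7.815, we fail to reject the null hypothesis — the data are consistent with the 1:1:1:1 ratio.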